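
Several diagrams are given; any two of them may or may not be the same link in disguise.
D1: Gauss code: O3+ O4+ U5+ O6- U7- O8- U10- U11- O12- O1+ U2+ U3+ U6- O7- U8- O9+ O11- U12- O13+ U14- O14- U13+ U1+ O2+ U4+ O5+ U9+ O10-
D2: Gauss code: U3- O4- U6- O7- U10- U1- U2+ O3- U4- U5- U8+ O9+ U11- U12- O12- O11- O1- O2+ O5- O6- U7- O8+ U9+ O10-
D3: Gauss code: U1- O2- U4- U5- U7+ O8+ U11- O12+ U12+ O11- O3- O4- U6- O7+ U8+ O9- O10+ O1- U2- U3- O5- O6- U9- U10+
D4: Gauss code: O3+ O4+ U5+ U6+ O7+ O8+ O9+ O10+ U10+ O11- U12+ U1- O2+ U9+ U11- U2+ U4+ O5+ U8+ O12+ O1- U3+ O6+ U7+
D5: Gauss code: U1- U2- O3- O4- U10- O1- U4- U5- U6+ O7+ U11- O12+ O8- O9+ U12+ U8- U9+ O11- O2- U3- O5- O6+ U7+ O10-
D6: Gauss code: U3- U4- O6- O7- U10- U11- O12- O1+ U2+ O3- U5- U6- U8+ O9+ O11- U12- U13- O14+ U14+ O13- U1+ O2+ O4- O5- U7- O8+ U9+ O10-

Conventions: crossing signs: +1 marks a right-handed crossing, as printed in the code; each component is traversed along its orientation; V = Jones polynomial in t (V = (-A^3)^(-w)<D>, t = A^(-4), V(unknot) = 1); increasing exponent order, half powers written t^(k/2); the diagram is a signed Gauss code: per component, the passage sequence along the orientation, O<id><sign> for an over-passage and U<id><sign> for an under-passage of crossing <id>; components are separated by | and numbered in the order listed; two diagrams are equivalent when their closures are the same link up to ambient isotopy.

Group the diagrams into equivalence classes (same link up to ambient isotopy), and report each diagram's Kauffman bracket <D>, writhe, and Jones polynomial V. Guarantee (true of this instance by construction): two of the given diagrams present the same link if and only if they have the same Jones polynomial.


equivalence classes: {D1} | {D2, D3, D5, D6} | {D4}
D1 (bracket -A^-12 + A^-8 - A^-4 + 3 - A^4 + A^8 - A^12; 14 crossings at w = 0): V = -t^-3 + t^-2 - t^-1 + 3 - t + t^2 - t^3
V(D2) = -t^-6 + t^-5 - t^-4 + 2t^-3 - t^-2 + t^-1  [12 crossings, <D> = A^-14 - A^-10 + 2A^-6 - A^-2 + A^2 - A^6, w = -6]
V(D3) = -t^-6 + t^-5 - t^-4 + 2t^-3 - t^-2 + t^-1  (w -4, c 12, <D> = A^-8 - A^-4 + 2 - A^4 + A^8 - A^12)
V(D4) = t^2 + t^4 - t^5 + t^6 - t^7  (w +8, c 12, <D> = -A^-4 + 1 - A^4 + A^8 + A^16)
V(D5) = -t^-6 + t^-5 - t^-4 + 2t^-3 - t^-2 + t^-1  (w -4, c 12, <D> = A^-8 - A^-4 + 2 - A^4 + A^8 - A^12)
V(D6) = -t^-6 + t^-5 - t^-4 + 2t^-3 - t^-2 + t^-1  (w -4, c 14, <D> = A^-8 - A^-4 + 2 - A^4 + A^8 - A^12)
observation: comparing 6 Jones polynomials yields 3 groups


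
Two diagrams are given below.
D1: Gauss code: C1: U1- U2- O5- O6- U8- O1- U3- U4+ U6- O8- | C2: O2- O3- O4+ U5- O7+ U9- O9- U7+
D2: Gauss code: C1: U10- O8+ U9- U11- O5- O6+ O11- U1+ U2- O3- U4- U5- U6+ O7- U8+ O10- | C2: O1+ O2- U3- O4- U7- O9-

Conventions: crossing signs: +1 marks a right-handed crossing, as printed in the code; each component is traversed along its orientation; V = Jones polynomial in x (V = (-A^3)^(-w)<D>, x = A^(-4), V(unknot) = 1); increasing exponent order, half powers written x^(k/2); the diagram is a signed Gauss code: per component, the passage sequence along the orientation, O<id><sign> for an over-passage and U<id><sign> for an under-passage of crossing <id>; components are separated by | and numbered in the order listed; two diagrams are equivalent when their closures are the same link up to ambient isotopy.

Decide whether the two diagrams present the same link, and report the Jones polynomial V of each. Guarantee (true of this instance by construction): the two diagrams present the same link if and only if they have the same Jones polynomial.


same link: no
V(D1) = x^(-13/2) - x^(-11/2) + x^(-9/2) - 2x^(-7/2) - x^(-3/2)  [9 crossings, <D> = A^-9 + 2A^-1 - A^3 + A^7 - A^11, w = -5]
V(D2) = -x^(-11/2) + x^(-9/2) - x^(-7/2) - x^(-3/2)  [11 crossings, <D> = A^-9 + A^-1 - A^3 + A^7, w = -5]
insight: comparing 2 Jones polynomials yields 2 groups


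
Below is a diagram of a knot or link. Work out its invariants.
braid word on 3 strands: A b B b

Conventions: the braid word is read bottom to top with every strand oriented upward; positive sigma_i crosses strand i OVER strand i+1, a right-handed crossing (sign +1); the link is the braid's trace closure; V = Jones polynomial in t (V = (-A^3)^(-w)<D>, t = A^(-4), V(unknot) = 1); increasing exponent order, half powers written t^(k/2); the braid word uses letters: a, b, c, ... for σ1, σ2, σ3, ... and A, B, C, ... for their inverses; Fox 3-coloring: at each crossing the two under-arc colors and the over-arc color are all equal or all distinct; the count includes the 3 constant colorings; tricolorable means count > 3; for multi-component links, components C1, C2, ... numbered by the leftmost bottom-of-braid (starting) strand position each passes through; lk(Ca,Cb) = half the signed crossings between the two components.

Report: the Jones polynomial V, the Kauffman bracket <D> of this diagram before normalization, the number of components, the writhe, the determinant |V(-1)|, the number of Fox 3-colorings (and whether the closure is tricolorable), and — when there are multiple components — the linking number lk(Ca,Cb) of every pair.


Jones polynomial: V(t) = 1
<D> = 1; writhe 0
components 1, writhe 0 (4 crossings)
3-colorings: 3 of 3^4, det 1 — not tricolorable
note: the word shrinks to σ1⁻¹ σ2 after cancelling


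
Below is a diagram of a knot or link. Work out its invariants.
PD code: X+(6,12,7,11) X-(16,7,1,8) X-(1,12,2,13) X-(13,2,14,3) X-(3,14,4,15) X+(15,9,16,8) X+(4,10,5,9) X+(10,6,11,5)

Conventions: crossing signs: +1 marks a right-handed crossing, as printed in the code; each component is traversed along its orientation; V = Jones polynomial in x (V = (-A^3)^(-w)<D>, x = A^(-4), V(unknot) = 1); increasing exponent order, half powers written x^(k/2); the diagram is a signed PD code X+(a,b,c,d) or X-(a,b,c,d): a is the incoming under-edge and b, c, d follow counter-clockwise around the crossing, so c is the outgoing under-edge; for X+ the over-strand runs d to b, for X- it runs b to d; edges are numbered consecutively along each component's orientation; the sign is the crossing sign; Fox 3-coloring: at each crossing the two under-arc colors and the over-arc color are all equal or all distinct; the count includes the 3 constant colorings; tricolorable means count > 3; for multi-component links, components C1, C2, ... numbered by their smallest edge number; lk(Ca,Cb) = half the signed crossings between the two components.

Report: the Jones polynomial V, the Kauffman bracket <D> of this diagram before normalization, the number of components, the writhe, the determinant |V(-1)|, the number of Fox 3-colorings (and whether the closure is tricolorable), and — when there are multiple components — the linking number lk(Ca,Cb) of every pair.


Jones polynomial: V(x) = -x^-3 + x^-2 - x^-1 + 3 - x + x^2 - x^3
<D> = -A^-12 + A^-8 - A^-4 + 3 - A^4 + A^8 - A^12; writhe 0
components 1, writhe 0 (8 crossings)
3-colorings: 27 of 3^8, det 9 — tricolorable
note: palindromic: swapping x for 1/x fixes V


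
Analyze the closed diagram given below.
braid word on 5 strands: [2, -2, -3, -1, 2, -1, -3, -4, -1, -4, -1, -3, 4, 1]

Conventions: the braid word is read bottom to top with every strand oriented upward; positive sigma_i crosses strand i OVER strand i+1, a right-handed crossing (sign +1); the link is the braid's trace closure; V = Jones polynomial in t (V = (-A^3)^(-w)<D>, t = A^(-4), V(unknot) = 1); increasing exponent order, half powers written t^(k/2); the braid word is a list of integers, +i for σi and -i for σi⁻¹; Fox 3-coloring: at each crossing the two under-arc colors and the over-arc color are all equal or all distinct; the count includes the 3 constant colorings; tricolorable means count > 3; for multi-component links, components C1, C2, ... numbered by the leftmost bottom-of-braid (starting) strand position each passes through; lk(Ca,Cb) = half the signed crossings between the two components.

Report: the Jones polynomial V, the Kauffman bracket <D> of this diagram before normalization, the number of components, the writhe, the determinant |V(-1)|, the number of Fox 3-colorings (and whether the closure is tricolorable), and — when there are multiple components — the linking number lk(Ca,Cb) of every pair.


V = t^-10 - 2t^-9 + 2t^-8 - 4t^-7 + 4t^-6 - 3t^-5 + 3t^-4 - t^-3 + t^-2
<D> = A^-10 - A^-6 + 3A^-2 - 3A^2 + 4A^6 - 4A^10 + 2A^14 - 2A^18 + A^22 (w = -6)
1 component over 14 crossings, w = -6
9 Fox colorings among 3^14, |V(-1)| = 21: tricolorable
why: det 21 = |V(-1)|; divisible by 3, so tricolorable


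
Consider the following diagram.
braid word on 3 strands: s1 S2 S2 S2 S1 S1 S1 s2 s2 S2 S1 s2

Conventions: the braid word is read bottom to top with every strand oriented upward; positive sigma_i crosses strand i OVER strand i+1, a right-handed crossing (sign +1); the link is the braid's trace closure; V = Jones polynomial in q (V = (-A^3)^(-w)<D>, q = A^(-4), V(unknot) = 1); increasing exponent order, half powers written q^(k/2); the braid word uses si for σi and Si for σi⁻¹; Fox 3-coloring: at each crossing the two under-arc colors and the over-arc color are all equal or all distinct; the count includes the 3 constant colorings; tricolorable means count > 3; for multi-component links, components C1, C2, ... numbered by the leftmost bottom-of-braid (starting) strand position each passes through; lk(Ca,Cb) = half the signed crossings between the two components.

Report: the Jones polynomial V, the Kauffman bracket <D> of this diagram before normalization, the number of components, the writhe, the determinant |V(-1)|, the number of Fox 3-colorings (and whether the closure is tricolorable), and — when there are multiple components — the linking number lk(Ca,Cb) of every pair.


V(q) = q^-8 - 2q^-7 + 3q^-6 - 3q^-5 + 4q^-4 - 2q^-3 + 3q^-2 - q^-1 + 1
bracket: A^-12 - A^-8 + 3A^-4 - 2 + 4A^4 - 3A^8 + 3A^12 - 2A^16 + A^20, w = -4
3 components, writhe -4, over 12 crossings
lk(C1,C2) = +1
linking number lk(C1,C3) = -2
lk(C2,C3): -1
det 20, colorings 3 of 3^12 — not tricolorable
observation: the word shrinks to σ1 σ2⁻¹ σ2⁻¹ σ2⁻¹ σ1⁻¹ σ1⁻¹ σ1⁻¹ σ2 σ1⁻¹ σ2 after cancelling


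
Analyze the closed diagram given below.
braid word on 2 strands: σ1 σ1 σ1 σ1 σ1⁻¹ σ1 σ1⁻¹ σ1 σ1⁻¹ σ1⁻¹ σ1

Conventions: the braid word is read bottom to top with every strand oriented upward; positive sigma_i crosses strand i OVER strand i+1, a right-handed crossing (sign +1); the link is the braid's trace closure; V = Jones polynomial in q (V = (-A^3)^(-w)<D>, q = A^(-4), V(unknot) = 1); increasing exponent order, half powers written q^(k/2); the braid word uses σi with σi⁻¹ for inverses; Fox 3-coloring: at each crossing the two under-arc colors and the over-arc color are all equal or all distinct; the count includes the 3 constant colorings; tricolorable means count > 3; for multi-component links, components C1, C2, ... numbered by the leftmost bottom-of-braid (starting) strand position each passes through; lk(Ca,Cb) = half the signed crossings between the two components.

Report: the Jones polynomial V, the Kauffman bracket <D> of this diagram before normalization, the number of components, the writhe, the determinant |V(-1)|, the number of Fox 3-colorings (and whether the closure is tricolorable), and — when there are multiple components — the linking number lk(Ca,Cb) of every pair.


V = q + q^3 - q^4
<D> = A^-7 - A^-3 - A^5 (w = +3)
1 component over 11 crossings, w = +3
9 Fox colorings among 3^11, |V(-1)| = 3: tricolorable
why: the span of V is 3, forcing >= 3 crossings in any diagram


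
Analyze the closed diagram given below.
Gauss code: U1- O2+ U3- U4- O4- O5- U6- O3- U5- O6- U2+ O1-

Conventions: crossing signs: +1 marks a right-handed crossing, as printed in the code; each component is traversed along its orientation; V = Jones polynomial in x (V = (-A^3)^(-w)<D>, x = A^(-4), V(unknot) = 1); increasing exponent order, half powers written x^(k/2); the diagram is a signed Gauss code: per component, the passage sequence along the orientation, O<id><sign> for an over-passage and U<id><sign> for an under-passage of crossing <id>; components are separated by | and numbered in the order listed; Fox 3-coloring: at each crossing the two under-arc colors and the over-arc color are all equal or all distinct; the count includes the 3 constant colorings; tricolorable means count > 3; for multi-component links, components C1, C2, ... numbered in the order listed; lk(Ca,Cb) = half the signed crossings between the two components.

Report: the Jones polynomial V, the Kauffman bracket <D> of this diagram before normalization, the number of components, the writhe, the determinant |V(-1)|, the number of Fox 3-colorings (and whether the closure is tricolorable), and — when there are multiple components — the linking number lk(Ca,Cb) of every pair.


V = -x^-4 + x^-3 + x^-1
<D> = A^-8 + 1 - A^4 (w = -4)
1 component over 6 crossings, w = -4
9 Fox colorings among 3^6, |V(-1)| = 3: tricolorable
why: w = -4 (over 6 crossings) is diagram-only; (-A^3)^(4) removes it from V


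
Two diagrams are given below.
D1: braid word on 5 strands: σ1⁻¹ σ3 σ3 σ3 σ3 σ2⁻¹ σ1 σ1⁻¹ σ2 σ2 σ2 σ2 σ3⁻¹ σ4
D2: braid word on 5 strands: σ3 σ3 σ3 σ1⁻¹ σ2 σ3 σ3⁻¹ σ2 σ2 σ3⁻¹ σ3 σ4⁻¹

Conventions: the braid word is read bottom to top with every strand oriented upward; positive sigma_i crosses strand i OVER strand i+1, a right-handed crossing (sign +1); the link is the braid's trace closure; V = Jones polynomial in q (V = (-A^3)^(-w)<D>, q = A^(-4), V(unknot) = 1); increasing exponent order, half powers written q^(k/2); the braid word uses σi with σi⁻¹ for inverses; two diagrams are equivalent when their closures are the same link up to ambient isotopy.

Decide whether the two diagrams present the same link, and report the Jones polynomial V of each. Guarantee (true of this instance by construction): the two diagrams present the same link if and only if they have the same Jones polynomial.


equivalent: yes
V(D1) = q^2 + 2q^4 - 2q^5 + q^6 - 2q^7 + q^8  (w +6, c 14, <D> = A^-14 - 2A^-10 + A^-6 - 2A^-2 + 2A^2 + A^10)
V(D2) = q^2 + 2q^4 - 2q^5 + q^6 - 2q^7 + q^8  (w +4, c 12, <D> = A^-20 - 2A^-16 + A^-12 - 2A^-8 + 2A^-4 + A^4)
why: Markov moves rewrite D1 (14 crossings) into D2 (12)


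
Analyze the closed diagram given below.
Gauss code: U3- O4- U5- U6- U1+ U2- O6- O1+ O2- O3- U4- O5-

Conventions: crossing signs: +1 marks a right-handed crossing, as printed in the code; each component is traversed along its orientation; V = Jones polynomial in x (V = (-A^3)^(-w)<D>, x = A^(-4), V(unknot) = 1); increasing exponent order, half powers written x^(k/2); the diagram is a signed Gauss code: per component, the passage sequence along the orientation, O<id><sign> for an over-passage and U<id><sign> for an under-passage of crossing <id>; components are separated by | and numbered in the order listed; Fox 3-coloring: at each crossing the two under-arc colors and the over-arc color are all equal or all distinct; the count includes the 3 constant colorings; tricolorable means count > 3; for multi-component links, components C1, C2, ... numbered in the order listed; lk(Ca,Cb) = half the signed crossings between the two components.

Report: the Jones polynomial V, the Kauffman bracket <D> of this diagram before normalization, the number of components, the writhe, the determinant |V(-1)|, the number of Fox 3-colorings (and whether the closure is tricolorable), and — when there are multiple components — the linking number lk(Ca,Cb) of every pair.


Jones polynomial: V(x) = -x^-4 + x^-3 + x^-1
<D> = A^-8 + 1 - A^4; writhe -4
components 1, writhe -4 (6 crossings)
3-colorings: 9 of 3^6, det 3 — tricolorable
note: w = -4 shifts under R1 moves; the (-A^3)^(4) factor cancels that in V


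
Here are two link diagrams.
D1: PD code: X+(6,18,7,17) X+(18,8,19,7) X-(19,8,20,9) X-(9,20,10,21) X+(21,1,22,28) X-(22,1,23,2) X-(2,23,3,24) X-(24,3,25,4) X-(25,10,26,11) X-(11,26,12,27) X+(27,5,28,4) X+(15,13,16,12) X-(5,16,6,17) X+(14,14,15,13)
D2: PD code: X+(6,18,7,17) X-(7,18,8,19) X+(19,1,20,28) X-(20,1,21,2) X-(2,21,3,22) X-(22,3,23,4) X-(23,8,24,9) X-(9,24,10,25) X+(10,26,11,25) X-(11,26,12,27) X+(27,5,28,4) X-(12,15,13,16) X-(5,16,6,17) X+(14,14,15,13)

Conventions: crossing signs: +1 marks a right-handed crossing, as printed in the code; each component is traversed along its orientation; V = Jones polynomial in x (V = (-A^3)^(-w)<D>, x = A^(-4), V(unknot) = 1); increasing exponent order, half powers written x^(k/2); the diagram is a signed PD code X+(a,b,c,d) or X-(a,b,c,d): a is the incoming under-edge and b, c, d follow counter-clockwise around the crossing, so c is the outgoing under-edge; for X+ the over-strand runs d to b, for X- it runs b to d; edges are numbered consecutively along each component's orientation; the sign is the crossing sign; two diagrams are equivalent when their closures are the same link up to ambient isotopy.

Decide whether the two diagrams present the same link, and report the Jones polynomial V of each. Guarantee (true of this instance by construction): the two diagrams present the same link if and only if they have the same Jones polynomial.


same link: yes
V(D1) = -x^-6 + x^-5 - x^-4 + 2x^-3 - x^-2 + x^-1  [14 crossings, <D> = A^-2 - A^2 + 2A^6 - A^10 + A^14 - A^18, w = -2]
V(D2) = -x^-6 + x^-5 - x^-4 + 2x^-3 - x^-2 + x^-1  (w -4, c 14, <D> = A^-8 - A^-4 + 2 - A^4 + A^8 - A^12)
note: one V(x) for all 2 diagrams — one class (guaranteed)


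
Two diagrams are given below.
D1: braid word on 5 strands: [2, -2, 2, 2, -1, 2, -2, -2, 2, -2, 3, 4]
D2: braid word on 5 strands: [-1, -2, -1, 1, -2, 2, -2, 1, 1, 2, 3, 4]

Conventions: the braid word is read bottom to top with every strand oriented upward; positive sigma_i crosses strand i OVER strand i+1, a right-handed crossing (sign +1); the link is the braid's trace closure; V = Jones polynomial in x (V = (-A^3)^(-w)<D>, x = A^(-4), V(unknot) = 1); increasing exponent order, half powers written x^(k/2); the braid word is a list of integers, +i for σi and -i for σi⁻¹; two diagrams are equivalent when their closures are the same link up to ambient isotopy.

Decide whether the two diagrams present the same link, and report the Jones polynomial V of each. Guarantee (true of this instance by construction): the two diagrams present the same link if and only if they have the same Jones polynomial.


equivalent: no
D1 (bracket A^6; 12 crossings at w = +2): V = 1
V(D2) = x^-2 - x^-1 + 1 - x + x^2  [12 crossings, <D> = A^-2 - A^2 + A^6 - A^10 + A^14, w = +2]
observation: 2 values of V(x) split the 2 diagrams


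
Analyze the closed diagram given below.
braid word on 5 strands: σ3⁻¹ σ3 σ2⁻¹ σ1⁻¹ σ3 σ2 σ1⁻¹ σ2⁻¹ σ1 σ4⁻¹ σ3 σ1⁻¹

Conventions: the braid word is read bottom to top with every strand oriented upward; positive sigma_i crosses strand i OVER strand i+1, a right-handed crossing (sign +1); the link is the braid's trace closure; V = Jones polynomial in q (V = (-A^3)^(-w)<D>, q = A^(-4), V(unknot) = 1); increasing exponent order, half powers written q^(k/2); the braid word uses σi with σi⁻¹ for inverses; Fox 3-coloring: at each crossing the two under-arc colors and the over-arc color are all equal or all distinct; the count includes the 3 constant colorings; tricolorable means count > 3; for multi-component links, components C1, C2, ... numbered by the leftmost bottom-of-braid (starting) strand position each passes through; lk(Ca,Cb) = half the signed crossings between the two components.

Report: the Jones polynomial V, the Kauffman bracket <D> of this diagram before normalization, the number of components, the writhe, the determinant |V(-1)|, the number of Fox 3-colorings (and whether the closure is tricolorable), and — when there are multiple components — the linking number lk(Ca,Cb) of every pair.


Jones polynomial: V(q) = q^-4 - q^-3 + q^-2 - 2q^-1 + 2 - q + q^2
<D> = A^-14 - A^-10 + 2A^-6 - 2A^-2 + A^2 - A^6 + A^10; writhe -2
components 1, writhe -2 (12 crossings)
3-colorings: 9 of 3^12, det 9 — tricolorable
note: w = -2 (over 12 crossings) is diagram-only; (-A^3)^(2) removes it from V


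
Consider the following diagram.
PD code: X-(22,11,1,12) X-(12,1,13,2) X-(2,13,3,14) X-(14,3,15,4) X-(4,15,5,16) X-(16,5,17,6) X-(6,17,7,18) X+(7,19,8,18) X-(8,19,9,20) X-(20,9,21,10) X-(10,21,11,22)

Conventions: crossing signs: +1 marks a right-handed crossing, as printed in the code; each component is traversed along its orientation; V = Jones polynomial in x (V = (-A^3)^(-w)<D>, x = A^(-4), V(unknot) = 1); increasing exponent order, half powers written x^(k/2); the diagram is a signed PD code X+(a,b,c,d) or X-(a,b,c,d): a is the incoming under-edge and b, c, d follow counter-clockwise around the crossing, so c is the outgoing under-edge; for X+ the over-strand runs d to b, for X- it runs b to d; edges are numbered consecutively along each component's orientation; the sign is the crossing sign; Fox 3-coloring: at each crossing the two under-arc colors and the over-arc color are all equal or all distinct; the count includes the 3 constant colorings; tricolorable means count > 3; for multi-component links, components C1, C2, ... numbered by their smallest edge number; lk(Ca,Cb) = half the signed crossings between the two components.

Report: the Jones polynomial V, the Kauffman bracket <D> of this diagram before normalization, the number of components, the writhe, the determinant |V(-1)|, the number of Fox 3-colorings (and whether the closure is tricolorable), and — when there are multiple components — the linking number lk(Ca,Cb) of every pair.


V(x) = -x^-13 + x^-12 - x^-11 + x^-10 - x^-9 + x^-8 - x^-7 + x^-6 + x^-4
bracket: -A^-11 - A^-3 + A - A^5 + A^9 - A^13 + A^17 - A^21 + A^25, w = -9
1 component, writhe -9, over 11 crossings
det 9, colorings 9 of 3^11 — tricolorable
observation: w = -9 shifts under R1 moves; the (-A^3)^(9) factor cancels that in V


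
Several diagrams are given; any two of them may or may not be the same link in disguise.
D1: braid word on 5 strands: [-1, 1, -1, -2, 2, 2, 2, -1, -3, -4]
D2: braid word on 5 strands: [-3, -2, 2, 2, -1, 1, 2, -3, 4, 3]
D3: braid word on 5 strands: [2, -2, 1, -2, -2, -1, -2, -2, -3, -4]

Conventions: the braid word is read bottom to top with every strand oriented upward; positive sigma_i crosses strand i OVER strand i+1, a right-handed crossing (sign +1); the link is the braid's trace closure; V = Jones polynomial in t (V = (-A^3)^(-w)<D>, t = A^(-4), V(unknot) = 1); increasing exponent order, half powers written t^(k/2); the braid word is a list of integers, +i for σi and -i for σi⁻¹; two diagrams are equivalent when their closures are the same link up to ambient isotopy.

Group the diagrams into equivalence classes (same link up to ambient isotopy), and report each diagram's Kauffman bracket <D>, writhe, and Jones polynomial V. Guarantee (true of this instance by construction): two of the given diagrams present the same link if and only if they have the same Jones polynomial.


equivalence classes: {D1} | {D2} | {D3}
D1 (bracket A^-14 + 2A^-6 + A^2; 10 crossings at w = -2): V = t^-2 + 2 + t^2
D2 (bracket A^-6 + A^-2 + A^2 + A^6; 10 crossings at w = +2): V = 1 + t + t^2 + t^3
D3 (bracket A^-14 + 2A^-6 + A^2; 10 crossings at w = -6): V = t^-5 + 2t^-3 + t^-1
key observation: 3 classes among 3 diagrams; unequal V(t) rules out equality


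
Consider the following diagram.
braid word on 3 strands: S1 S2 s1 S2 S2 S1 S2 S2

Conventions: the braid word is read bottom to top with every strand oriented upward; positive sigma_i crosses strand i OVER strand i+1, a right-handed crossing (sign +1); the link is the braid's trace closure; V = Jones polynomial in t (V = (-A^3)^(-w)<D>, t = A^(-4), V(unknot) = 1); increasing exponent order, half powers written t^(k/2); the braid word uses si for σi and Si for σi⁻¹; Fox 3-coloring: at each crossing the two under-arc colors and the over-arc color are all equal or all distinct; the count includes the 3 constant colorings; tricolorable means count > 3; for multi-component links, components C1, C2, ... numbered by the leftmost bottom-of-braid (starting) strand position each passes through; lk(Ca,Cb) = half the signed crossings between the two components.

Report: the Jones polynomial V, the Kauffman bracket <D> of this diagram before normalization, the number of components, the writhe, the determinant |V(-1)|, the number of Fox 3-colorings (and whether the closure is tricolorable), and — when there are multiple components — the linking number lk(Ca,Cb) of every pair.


Jones polynomial: V(t) = -t^-7 + t^-6 - t^-5 + t^-4 + t^-2
<D> = A^-10 + A^-2 - A^2 + A^6 - A^10; writhe -6
components 1, writhe -6 (8 crossings)
3-colorings: 3 of 3^8, det 5 — not tricolorable
note: the span of V is 5, forcing >= 5 crossings in any diagram


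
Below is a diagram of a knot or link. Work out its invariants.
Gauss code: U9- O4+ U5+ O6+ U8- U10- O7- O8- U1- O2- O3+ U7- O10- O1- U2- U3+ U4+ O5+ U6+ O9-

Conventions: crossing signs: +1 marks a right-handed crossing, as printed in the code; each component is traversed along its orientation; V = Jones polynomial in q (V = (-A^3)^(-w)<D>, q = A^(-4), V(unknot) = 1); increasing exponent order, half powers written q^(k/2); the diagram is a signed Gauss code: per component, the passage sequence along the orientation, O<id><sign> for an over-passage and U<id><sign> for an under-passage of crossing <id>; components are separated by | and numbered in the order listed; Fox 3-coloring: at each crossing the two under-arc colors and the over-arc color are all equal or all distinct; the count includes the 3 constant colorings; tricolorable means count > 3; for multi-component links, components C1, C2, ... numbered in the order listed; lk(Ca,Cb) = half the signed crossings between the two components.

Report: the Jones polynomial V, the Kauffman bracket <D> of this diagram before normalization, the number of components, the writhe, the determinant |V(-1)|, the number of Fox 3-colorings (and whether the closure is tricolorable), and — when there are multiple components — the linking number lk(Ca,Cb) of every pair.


V(q) = -q^-3 + q^-2 - q^-1 + 3 - q + q^2 - q^3
bracket: -A^-18 + A^-14 - A^-10 + 3A^-6 - A^-2 + A^2 - A^6, w = -2
1 component, writhe -2, over 10 crossings
det 9, colorings 27 of 3^10 — tricolorable
observation: |V(-1)| = 9: so tricolorable, since 3 divides 9


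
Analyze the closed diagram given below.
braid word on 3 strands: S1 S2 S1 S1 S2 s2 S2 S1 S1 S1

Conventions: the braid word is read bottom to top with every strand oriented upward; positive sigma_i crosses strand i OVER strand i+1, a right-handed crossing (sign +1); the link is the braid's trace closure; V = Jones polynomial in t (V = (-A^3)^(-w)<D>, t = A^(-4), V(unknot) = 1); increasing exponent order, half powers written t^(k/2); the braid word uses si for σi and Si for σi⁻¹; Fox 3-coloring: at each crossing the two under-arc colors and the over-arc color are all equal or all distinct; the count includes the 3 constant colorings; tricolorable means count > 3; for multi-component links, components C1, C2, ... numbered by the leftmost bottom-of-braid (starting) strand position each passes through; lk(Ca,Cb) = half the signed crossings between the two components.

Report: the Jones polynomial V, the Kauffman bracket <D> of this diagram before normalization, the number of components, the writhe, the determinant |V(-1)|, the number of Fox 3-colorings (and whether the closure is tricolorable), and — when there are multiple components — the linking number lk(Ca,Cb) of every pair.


Jones polynomial: V(t) = t^-9 + t^-7 + t^-5 + t^-3
<D> = A^-12 + A^-4 + A^4 + A^12; writhe -8
components 3, writhe -8 (10 crossings)
linking number lk(C1,C2) = -2
lk(C1,C3): -1
lk(C2,C3) = -1
3-colorings: 3 of 3^10, det 4 — not tricolorable
note: span 6 respects span(V) <= c + mu - 1 = 12 for this 3-component diagram


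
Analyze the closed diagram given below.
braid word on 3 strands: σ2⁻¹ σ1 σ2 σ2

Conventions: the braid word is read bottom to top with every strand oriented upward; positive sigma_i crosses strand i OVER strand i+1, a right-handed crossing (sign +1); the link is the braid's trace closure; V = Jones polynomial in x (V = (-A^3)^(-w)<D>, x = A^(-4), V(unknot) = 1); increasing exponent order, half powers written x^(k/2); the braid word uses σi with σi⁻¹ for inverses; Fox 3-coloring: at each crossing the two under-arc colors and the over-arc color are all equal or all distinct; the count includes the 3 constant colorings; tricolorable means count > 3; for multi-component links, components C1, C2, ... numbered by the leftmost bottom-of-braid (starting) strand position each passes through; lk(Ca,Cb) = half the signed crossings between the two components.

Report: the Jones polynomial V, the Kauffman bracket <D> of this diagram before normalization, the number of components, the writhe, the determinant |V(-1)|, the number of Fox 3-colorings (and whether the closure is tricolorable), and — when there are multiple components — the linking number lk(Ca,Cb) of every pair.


Jones polynomial: V(x) = 1
<D> = A^6; writhe +2
components 1, writhe +2 (4 crossings)
3-colorings: 3 of 3^4, det 1 — not tricolorable
note: det 1 = |V(-1)|; not divisible by 3, so not tricolorable


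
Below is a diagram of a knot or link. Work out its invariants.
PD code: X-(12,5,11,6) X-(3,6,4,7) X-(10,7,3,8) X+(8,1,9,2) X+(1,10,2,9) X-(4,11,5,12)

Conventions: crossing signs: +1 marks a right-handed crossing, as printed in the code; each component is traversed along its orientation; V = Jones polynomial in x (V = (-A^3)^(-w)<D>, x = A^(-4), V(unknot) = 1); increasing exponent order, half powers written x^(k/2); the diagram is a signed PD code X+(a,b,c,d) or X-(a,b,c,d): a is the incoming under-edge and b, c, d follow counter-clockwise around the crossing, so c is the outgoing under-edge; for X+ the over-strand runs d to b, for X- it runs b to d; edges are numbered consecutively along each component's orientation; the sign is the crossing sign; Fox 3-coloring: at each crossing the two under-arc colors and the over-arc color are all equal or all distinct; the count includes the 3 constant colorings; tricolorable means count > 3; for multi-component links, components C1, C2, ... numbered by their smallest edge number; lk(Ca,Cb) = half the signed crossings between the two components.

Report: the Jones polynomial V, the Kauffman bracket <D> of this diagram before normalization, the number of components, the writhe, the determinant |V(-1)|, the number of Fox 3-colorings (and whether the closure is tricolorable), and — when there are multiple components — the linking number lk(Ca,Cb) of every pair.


V(x) = x^-2 + 2 + x^2
bracket: A^-14 + 2A^-6 + A^2, w = -2
3 components, writhe -2, over 6 crossings
lk(C1,C2) = +1
linking number lk(C1,C3) = 0
lk(C2,C3): -1
det 4, colorings 3 of 3^6 — not tricolorable
observation: palindromic: swapping x for 1/x fixes V


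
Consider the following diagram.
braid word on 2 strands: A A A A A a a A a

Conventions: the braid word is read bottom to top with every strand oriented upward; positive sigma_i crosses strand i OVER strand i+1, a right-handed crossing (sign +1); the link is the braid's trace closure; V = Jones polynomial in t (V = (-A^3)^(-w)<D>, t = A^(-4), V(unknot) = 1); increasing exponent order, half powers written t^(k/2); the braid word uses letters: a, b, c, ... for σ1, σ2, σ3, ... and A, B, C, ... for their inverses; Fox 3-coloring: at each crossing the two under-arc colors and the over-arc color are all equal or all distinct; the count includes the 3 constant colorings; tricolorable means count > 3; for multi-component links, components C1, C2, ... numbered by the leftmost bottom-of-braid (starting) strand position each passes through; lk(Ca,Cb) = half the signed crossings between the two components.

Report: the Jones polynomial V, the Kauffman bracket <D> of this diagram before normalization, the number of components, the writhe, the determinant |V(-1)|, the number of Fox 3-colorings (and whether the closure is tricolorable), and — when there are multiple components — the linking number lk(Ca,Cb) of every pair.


V(t) = -t^-4 + t^-3 + t^-1
bracket: -A^-5 - A^3 + A^7, w = -3
1 component, writhe -3, over 9 crossings
det 3, colorings 9 of 3^9 — tricolorable
observation: det 3 = |V(-1)|; divisible by 3, so tricolorable


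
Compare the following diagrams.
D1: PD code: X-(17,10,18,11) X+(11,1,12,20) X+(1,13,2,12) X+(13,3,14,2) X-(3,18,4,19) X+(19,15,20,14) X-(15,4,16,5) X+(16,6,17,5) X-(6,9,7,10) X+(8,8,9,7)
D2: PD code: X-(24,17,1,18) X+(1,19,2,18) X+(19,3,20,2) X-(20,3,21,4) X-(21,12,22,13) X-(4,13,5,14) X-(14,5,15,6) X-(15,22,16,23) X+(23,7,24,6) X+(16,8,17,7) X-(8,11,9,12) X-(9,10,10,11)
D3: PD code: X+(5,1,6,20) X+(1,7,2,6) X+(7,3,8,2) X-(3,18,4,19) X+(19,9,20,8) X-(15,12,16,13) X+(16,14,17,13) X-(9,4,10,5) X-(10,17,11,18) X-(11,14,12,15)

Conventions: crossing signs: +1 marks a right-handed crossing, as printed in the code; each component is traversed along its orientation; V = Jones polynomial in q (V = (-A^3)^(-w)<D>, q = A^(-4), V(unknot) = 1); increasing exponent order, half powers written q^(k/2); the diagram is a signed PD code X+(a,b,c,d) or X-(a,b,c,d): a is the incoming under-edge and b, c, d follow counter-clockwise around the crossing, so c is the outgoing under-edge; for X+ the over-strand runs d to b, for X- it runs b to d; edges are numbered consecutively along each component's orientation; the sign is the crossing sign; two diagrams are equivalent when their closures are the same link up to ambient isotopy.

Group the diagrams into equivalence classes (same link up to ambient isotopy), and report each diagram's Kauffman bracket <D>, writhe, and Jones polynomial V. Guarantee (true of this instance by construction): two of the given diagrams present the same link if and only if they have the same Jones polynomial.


classes: {D1, D3} | {D2}
V(D1) = q^-1 - 1 + 2q - 2q^2 + 2q^3 - 2q^4 + q^5  [10 crossings, <D> = A^-14 - 2A^-10 + 2A^-6 - 2A^-2 + 2A^2 - A^6 + A^10, w = +2]
D2 (bracket A^-12; 12 crossings at w = -4): V = 1
V(D3) = q^-1 - 1 + 2q - 2q^2 + 2q^3 - 2q^4 + q^5  (w 0, c 10, <D> = A^-20 - 2A^-16 + 2A^-12 - 2A^-8 + 2A^-4 - 1 + A^4)
insight: V(q) takes 2 values over 3 diagrams, fixing the grouping


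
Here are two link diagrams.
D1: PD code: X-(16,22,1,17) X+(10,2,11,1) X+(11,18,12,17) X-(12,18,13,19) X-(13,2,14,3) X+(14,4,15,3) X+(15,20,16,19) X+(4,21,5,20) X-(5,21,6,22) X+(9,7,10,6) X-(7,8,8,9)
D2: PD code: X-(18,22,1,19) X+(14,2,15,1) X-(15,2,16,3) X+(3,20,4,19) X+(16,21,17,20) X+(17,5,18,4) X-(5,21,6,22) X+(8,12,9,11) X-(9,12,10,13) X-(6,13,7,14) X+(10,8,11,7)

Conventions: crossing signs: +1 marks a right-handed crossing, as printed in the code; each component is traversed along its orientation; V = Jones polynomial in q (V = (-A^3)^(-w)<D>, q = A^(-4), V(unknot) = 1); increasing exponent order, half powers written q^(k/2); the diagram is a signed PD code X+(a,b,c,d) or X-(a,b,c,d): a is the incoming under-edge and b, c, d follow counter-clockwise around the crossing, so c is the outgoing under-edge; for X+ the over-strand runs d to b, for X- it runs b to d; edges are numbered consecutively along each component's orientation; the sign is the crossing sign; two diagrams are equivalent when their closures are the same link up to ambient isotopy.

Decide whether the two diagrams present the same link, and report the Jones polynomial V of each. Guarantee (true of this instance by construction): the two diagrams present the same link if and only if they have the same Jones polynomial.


equivalent: yes
V(D1) = -q^(-1/2) - q^(1/2)  (w +1, c 11, <D> = A + A^5)
V(D2) = -q^(-1/2) - q^(1/2)  (w +1, c 11, <D> = A + A^5)
why: from 11 to 11 crossings by R-moves: one link, two diagrams


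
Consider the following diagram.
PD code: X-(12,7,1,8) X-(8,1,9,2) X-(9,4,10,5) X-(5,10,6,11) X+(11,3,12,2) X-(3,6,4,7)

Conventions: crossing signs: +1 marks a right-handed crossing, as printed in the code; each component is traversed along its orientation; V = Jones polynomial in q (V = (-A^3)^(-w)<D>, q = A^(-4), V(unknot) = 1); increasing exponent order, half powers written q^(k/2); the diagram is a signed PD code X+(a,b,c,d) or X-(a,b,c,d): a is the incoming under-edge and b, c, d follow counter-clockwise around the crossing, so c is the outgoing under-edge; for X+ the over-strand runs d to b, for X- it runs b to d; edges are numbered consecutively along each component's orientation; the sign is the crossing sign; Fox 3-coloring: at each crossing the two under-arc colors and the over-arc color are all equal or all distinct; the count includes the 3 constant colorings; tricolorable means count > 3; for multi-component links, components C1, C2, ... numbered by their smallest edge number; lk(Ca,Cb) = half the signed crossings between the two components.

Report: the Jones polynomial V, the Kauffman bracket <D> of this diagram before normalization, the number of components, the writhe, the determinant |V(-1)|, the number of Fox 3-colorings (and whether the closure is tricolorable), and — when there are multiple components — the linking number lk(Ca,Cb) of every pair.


V = -q^-6 + q^-5 - q^-4 + 2q^-3 - q^-2 + q^-1
<D> = A^-8 - A^-4 + 2 - A^4 + A^8 - A^12 (w = -4)
1 component over 6 crossings, w = -4
3 Fox colorings among 3^6, |V(-1)| = 7: not tricolorable
why: w = -4 (over 6 crossings) is diagram-only; (-A^3)^(4) removes it from V


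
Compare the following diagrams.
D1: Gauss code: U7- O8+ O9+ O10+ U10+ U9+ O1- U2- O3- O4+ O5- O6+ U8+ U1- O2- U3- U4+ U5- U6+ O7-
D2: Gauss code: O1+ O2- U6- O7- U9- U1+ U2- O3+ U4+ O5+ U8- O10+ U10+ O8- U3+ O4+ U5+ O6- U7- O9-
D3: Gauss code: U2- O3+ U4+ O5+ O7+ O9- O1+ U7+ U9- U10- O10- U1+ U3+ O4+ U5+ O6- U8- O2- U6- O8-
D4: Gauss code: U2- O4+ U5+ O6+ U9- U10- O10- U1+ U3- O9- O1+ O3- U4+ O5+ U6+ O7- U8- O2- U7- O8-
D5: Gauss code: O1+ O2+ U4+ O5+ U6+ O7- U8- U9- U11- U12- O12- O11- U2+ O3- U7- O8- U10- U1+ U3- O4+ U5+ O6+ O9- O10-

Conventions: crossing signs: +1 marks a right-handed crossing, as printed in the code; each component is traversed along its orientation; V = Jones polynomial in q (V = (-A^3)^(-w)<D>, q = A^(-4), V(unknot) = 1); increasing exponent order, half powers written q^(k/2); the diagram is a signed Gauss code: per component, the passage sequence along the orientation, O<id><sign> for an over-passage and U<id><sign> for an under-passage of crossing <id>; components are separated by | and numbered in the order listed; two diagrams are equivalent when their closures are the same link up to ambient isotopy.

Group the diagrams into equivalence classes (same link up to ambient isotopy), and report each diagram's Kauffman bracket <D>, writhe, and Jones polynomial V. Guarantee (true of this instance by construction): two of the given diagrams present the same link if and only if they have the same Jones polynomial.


equivalence classes: {D1} | {D2, D3, D4, D5}
D1 (bracket 1; 10 crossings at w = 0): V = 1
V(D2) = -q^-3 + q^-2 - q^-1 + 3 - q + q^2 - q^3  [10 crossings, <D> = -A^-12 + A^-8 - A^-4 + 3 - A^4 + A^8 - A^12, w = 0]
V(D3) = -q^-3 + q^-2 - q^-1 + 3 - q + q^2 - q^3  (w 0, c 10, <D> = -A^-12 + A^-8 - A^-4 + 3 - A^4 + A^8 - A^12)
D4 (bracket -A^-18 + A^-14 - A^-10 + 3A^-6 - A^-2 + A^2 - A^6; 10 crossings at w = -2): V = -q^-3 + q^-2 - q^-1 + 3 - q + q^2 - q^3
V(D5) = -q^-3 + q^-2 - q^-1 + 3 - q + q^2 - q^3  [12 crossings, <D> = -A^-18 + A^-14 - A^-10 + 3A^-6 - A^-2 + A^2 - A^6, w = -2]
observation: 2 classes among 5 diagrams; unequal V(q) rules out equality


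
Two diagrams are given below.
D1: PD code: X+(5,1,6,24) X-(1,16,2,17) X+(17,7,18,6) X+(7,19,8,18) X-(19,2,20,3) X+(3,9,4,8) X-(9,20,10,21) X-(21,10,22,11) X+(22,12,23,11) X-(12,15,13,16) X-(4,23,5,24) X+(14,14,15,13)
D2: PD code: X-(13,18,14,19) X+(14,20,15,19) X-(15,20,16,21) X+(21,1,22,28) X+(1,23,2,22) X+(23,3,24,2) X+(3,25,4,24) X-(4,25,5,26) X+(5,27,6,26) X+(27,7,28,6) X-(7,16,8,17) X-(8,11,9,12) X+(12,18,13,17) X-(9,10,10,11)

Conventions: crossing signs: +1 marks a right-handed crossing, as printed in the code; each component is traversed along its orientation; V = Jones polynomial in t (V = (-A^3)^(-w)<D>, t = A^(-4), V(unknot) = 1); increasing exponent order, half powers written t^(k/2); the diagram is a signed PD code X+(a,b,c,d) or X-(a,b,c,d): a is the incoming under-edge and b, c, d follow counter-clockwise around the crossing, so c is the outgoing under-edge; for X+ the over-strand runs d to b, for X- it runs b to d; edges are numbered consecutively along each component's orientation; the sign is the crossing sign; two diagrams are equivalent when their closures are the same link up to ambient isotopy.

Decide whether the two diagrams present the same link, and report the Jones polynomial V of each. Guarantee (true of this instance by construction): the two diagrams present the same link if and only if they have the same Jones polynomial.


same link: no
V(D1) = -t^-3 + 2t^-2 - 2t^-1 + 3 - 2t + 2t^2 - t^3  [12 crossings, <D> = -A^-12 + 2A^-8 - 2A^-4 + 3 - 2A^4 + 2A^8 - A^12, w = 0]
V(D2) = t^2 + t^4 - t^5 + t^6 - t^7  [14 crossings, <D> = -A^-22 + A^-18 - A^-14 + A^-10 + A^-2, w = +2]
insight: V(t) takes 2 values over 2 diagrams, fixing the grouping
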